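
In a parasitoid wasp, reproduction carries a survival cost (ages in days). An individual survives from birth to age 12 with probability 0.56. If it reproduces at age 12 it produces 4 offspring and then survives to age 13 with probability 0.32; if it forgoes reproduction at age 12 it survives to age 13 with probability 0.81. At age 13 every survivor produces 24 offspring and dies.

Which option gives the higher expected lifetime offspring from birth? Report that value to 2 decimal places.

breed at age 12: R₀ = 0.56 × (4 + 0.32 × 24) = 0.56 × 11.6800 = 6.5408
delay to age 13: R₀ = 0.56 × (0.81 × 24) = 0.56 × 19.4400 = 10.8864
Higher: delay to age 13 (10.8864).

10.89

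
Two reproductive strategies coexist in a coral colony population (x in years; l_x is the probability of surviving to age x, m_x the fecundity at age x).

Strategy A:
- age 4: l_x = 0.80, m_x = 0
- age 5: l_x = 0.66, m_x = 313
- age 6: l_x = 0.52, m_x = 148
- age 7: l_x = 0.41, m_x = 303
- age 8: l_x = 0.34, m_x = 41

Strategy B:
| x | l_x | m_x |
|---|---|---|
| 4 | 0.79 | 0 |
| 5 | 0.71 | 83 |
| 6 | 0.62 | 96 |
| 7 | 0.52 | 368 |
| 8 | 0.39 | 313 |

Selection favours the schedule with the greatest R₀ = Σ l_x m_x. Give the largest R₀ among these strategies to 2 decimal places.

431.88

Strategy A: R₀ = 0.80×0 + 0.66×313 + 0.52×148 + 0.41×303 + 0.34×41 = 421.7100
Strategy B: R₀ = 0.79×0 + 0.71×83 + 0.62×96 + 0.52×368 + 0.39×313 = 431.8800
Highest R₀: strategy B with 431.8800.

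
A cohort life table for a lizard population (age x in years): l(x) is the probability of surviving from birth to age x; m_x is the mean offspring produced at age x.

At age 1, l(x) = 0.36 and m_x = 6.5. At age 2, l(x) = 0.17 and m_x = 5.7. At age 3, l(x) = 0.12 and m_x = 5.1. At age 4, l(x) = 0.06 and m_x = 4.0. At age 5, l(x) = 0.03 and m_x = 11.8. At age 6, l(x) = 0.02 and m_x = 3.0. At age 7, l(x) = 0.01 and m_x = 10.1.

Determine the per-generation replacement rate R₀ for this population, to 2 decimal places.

4.68

R₀ = Σ l(x) m_x:
  age 1: 0.36 × 6.5 = 2.3400
  age 2: 0.17 × 5.7 = 0.9690
  age 3: 0.12 × 5.1 = 0.6120
  age 4: 0.06 × 4.0 = 0.2400
  age 5: 0.03 × 11.8 = 0.3540
  age 6: 0.02 × 3.0 = 0.0600
  age 7: 0.01 × 10.1 = 0.1010
R₀ = 2.3400 + 0.9690 + 0.6120 + 0.2400 + 0.3540 + 0.0600 + 0.1010 = 4.6760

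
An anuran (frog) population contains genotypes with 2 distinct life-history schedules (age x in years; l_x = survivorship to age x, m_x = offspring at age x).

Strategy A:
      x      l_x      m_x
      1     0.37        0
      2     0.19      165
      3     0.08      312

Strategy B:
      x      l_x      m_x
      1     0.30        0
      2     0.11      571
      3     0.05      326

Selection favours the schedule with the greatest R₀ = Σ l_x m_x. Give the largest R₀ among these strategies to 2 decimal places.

79.11

Strategy A: R₀ = 0.37×0 + 0.19×165 + 0.08×312 = 56.3100
Strategy B: R₀ = 0.30×0 + 0.11×571 + 0.05×326 = 79.1100
Highest R₀: strategy B with 79.1100.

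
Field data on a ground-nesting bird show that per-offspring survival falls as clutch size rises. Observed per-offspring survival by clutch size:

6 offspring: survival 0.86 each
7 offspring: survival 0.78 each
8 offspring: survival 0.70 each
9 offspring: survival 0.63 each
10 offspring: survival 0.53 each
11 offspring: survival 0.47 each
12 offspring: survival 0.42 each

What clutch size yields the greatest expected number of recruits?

9

Expected recruits = c × s(c):
  c=6: 6 × 0.86 = 5.160
  c=7: 7 × 0.78 = 5.460
  c=8: 8 × 0.70 = 5.600
  c=9: 9 × 0.63 = 5.670
  c=10: 10 × 0.53 = 5.300
  c=11: 11 × 0.47 = 5.170
  c=12: 12 × 0.42 = 5.040
Maximum at c = 9 (5.670 recruits).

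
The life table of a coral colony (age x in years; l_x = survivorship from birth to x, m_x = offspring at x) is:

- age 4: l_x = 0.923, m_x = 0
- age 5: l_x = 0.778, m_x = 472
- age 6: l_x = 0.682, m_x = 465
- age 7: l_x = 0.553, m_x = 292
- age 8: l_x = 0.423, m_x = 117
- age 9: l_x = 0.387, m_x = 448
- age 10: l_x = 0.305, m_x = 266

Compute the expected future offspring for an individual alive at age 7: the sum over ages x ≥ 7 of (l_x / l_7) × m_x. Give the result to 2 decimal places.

l_7 = 0.553. Conditional survival from age 7 to x is l_x / l_7.
  x=7: (0.553/0.553) × 292 = 292.0000
  x=8: (0.423/0.553) × 117 = 89.4955
  x=9: (0.387/0.553) × 448 = 313.5190
  x=10: (0.305/0.553) × 266 = 146.7089
Sum = 292.0000 + 89.4955 + 313.5190 + 146.7089 = 841.7233

841.72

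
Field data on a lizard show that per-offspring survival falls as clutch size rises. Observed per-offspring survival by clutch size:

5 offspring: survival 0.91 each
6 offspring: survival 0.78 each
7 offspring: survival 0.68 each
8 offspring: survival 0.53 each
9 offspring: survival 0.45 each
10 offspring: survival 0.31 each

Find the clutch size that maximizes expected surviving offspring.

Expected surviving offspring = c × s(c):
  c=5: 5 × 0.91 = 4.550
  c=6: 6 × 0.78 = 4.680
  c=7: 7 × 0.68 = 4.760
  c=8: 8 × 0.53 = 4.240
  c=9: 9 × 0.45 = 4.050
  c=10: 10 × 0.31 = 3.100
Maximum at c = 7 (4.760 surviving offspring).

7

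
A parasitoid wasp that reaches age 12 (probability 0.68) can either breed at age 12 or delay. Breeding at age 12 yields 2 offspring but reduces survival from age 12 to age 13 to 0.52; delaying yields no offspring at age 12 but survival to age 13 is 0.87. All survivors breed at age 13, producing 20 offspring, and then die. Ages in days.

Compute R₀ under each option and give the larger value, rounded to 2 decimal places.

breed at age 12: R₀ = 0.68 × (2 + 0.52 × 20) = 0.68 × 12.4000 = 8.4320
delay to age 13: R₀ = 0.68 × (0.87 × 20) = 0.68 × 17.4000 = 11.8320
Higher: delay to age 13 (11.8320).

11.83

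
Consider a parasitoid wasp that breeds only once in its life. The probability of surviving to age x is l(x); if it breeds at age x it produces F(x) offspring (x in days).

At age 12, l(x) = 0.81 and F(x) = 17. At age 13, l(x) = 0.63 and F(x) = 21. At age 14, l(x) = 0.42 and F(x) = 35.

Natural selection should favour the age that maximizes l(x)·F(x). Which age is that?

14

Expected offspring if breeding at age x = l(x) × F(x):
  age 12: 0.81 × 17 = 13.770
  age 13: 0.63 × 21 = 13.230
  age 14: 0.42 × 35 = 14.700
Maximum at age 14 (14.700).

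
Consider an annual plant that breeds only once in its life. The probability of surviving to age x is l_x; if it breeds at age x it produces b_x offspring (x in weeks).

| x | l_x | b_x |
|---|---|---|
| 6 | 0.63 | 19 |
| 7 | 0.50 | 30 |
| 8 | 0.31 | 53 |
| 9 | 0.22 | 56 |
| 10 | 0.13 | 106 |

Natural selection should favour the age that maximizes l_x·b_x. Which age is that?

8

Expected offspring if breeding at age x = l_x × b_x:
  age 6: 0.63 × 19 = 11.970
  age 7: 0.50 × 30 = 15.000
  age 8: 0.31 × 53 = 16.430
  age 9: 0.22 × 56 = 12.320
  age 10: 0.13 × 106 = 13.780
Maximum at age 8 (16.430).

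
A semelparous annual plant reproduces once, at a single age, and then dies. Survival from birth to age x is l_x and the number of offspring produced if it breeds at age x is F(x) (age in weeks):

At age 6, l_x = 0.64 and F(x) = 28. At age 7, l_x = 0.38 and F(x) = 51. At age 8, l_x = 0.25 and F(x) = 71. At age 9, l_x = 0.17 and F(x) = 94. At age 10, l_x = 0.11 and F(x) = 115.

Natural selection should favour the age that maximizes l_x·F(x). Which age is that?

7

Expected offspring if breeding at age x = l_x × F(x):
  age 6: 0.64 × 28 = 17.920
  age 7: 0.38 × 51 = 19.380
  age 8: 0.25 × 71 = 17.750
  age 9: 0.17 × 94 = 15.980
  age 10: 0.11 × 115 = 12.650
Maximum at age 7 (19.380).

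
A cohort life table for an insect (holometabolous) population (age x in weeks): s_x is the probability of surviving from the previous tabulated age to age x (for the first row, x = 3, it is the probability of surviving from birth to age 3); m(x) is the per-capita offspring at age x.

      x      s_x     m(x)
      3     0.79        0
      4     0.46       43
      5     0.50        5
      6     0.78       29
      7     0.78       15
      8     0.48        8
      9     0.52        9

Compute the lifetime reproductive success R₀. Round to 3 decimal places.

Survivorship from birth: l_x = s_3·s_4·…·s_x.
  l_3 = 0.79000
  l_4 = 0.36340
  l_5 = 0.18170
  l_6 = 0.14173
  l_7 = 0.11055
  l_8 = 0.05306
  l_9 = 0.02759
R₀ = Σ l_x m(x):
  age 3: 0.79000 × 0 = 0.0000
  age 4: 0.36340 × 43 = 15.6262
  age 5: 0.18170 × 5 = 0.9085
  age 6: 0.14173 × 29 = 4.1102
  age 7: 0.11055 × 15 = 1.6583
  age 8: 0.05306 × 8 = 0.4245
  age 9: 0.02759 × 9 = 0.2483
R₀ = 0.0000 + 15.6262 + 0.9085 + 4.1102 + 1.6583 + 0.4245 + 0.2483 = 22.9759

22.976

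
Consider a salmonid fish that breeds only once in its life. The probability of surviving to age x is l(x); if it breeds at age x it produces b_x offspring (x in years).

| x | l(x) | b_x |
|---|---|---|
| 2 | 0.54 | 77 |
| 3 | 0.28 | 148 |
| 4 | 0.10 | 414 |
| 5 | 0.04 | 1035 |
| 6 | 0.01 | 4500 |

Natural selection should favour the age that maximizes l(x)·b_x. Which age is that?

Expected offspring if breeding at age x = l(x) × b_x:
  age 2: 0.54 × 77 = 41.580
  age 3: 0.28 × 148 = 41.440
  age 4: 0.10 × 414 = 41.400
  age 5: 0.04 × 1035 = 41.400
  age 6: 0.01 × 4500 = 45.000
Maximum at age 6 (45.000).

6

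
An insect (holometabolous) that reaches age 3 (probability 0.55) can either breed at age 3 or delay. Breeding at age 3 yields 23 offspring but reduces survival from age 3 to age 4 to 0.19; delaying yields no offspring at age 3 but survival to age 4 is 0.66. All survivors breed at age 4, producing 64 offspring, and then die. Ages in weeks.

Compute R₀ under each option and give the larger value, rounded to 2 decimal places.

breed at age 3: R₀ = 0.55 × (23 + 0.19 × 64) = 0.55 × 35.1600 = 19.3380
delay to age 4: R₀ = 0.55 × (0.66 × 64) = 0.55 × 42.2400 = 23.2320
Higher: delay to age 4 (23.2320).

23.23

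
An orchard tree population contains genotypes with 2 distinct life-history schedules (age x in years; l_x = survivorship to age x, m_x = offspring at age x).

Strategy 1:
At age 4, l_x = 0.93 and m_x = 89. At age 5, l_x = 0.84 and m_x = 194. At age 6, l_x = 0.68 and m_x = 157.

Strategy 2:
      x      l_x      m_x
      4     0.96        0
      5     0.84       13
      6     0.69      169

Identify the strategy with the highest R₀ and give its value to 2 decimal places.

Strategy 1: R₀ = 0.93×89 + 0.84×194 + 0.68×157 = 352.4900
Strategy 2: R₀ = 0.96×0 + 0.84×13 + 0.69×169 = 127.5300
Highest R₀: strategy 1 with 352.4900.

352.49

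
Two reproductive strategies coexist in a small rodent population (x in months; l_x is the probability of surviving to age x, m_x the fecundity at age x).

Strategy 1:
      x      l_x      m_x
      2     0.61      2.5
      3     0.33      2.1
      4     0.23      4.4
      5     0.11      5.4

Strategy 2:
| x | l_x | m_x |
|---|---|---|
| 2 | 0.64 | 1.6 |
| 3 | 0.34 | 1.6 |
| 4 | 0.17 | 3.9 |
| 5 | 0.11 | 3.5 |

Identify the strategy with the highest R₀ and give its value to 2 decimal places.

Strategy 1: R₀ = 0.61×2.5 + 0.33×2.1 + 0.23×4.4 + 0.11×5.4 = 3.8240
Strategy 2: R₀ = 0.64×1.6 + 0.34×1.6 + 0.17×3.9 + 0.11×3.5 = 2.6160
Highest R₀: strategy 1 with 3.8240.

3.82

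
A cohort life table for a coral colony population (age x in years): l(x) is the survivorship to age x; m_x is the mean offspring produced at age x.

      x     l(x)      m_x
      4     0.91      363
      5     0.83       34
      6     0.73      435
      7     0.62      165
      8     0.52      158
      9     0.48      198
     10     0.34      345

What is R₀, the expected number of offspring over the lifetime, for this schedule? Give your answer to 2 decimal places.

1072.90

R₀ = Σ l(x) m_x:
  age 4: 0.91 × 363 = 330.3300
  age 5: 0.83 × 34 = 28.2200
  age 6: 0.73 × 435 = 317.5500
  age 7: 0.62 × 165 = 102.3000
  age 8: 0.52 × 158 = 82.1600
  age 9: 0.48 × 198 = 95.0400
  age 10: 0.34 × 345 = 117.3000
R₀ = 330.3300 + 28.2200 + 317.5500 + 102.3000 + 82.1600 + 95.0400 + 117.3000 = 1072.9000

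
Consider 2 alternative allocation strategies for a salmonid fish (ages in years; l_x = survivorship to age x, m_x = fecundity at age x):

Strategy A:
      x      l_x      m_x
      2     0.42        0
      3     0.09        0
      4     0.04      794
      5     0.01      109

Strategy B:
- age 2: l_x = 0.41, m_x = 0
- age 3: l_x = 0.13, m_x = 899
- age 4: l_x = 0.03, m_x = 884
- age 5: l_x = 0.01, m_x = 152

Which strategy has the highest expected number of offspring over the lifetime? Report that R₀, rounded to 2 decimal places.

144.91

Strategy A: R₀ = 0.42×0 + 0.09×0 + 0.04×794 + 0.01×109 = 32.8500
Strategy B: R₀ = 0.41×0 + 0.13×899 + 0.03×884 + 0.01×152 = 144.9100
Highest R₀: strategy B with 144.9100.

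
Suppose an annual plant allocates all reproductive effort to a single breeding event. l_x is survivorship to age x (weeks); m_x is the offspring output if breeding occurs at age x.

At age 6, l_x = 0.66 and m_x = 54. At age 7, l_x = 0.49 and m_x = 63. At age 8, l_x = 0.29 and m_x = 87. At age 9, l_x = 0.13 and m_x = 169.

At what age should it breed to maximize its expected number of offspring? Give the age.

6

Expected offspring if breeding at age x = l_x × m_x:
  age 6: 0.66 × 54 = 35.640
  age 7: 0.49 × 63 = 30.870
  age 8: 0.29 × 87 = 25.230
  age 9: 0.13 × 169 = 21.970
Maximum at age 6 (35.640).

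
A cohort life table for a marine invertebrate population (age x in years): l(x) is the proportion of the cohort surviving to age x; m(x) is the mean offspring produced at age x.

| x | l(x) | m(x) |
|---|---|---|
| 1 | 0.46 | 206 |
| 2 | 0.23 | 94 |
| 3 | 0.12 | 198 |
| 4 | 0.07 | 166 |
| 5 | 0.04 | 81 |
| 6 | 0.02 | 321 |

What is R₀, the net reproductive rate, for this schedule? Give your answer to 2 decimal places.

R₀ = Σ l(x) m(x):
  age 1: 0.46 × 206 = 94.7600
  age 2: 0.23 × 94 = 21.6200
  age 3: 0.12 × 198 = 23.7600
  age 4: 0.07 × 166 = 11.6200
  age 5: 0.04 × 81 = 3.2400
  age 6: 0.02 × 321 = 6.4200
R₀ = 94.7600 + 21.6200 + 23.7600 + 11.6200 + 3.2400 + 6.4200 = 161.4200

161.42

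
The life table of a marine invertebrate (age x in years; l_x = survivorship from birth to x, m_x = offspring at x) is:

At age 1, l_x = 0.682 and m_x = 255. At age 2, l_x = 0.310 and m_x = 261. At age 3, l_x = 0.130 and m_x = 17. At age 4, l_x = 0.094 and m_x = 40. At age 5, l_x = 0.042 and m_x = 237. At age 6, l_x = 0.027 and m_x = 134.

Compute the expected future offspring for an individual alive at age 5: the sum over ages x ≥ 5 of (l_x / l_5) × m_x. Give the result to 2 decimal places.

323.14

l_5 = 0.042. Conditional survival from age 5 to x is l_x / l_5.
  x=5: (0.042/0.042) × 237 = 237.0000
  x=6: (0.027/0.042) × 134 = 86.1429
Sum = 237.0000 + 86.1429 = 323.1429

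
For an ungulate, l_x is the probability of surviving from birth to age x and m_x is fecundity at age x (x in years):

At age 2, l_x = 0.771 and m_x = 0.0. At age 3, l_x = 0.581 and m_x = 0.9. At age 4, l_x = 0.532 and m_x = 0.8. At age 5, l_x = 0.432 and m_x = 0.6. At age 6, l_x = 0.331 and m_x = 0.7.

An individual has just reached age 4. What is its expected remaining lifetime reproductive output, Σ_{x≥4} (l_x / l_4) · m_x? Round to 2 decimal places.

l_4 = 0.532. Conditional survival from age 4 to x is l_x / l_4.
  x=4: (0.532/0.532) × 0.8 = 0.8000
  x=5: (0.432/0.532) × 0.6 = 0.4872
  x=6: (0.331/0.532) × 0.7 = 0.4355
Sum = 0.8000 + 0.4872 + 0.4355 = 1.7227

1.72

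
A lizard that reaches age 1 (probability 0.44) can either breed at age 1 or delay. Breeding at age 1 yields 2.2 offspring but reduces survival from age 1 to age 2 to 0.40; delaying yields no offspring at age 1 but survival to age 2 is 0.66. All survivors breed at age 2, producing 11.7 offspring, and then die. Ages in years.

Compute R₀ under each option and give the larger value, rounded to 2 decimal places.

breed at age 1: R₀ = 0.44 × (2.2 + 0.40 × 11.7) = 0.44 × 6.8800 = 3.0272
delay to age 2: R₀ = 0.44 × (0.66 × 11.7) = 0.44 × 7.7220 = 3.3977
Higher: delay to age 2 (3.3977).

3.40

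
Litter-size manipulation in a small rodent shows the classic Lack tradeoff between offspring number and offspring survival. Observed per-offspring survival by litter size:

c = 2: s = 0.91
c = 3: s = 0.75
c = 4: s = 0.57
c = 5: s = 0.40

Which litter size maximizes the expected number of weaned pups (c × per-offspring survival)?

4

Expected weaned pups = c × s(c):
  c=2: 2 × 0.91 = 1.820
  c=3: 3 × 0.75 = 2.250
  c=4: 4 × 0.57 = 2.280
  c=5: 5 × 0.40 = 2.000
Maximum at c = 4 (2.280 weaned pups).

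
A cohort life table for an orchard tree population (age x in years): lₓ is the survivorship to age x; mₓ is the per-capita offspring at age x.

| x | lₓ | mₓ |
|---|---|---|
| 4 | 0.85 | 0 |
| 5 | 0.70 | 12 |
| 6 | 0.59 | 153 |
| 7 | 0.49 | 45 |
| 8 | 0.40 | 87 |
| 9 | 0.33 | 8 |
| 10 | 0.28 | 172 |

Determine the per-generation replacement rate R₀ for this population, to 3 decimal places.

R₀ = Σ lₓ mₓ:
  age 4: 0.85 × 0 = 0.0000
  age 5: 0.70 × 12 = 8.4000
  age 6: 0.59 × 153 = 90.2700
  age 7: 0.49 × 45 = 22.0500
  age 8: 0.40 × 87 = 34.8000
  age 9: 0.33 × 8 = 2.6400
  age 10: 0.28 × 172 = 48.1600
R₀ = 0.0000 + 8.4000 + 90.2700 + 22.0500 + 34.8000 + 2.6400 + 48.1600 = 206.3200

206.320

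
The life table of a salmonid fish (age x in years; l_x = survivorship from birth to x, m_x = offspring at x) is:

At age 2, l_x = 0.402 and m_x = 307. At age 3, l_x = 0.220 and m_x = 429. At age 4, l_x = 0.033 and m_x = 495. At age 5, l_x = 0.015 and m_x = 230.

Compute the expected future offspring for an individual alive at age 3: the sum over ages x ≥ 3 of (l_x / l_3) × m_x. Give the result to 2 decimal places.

l_3 = 0.220. Conditional survival from age 3 to x is l_x / l_3.
  x=3: (0.220/0.220) × 429 = 429.0000
  x=4: (0.033/0.220) × 495 = 74.2500
  x=5: (0.015/0.220) × 230 = 15.6818
Sum = 429.0000 + 74.2500 + 15.6818 = 518.9318

518.93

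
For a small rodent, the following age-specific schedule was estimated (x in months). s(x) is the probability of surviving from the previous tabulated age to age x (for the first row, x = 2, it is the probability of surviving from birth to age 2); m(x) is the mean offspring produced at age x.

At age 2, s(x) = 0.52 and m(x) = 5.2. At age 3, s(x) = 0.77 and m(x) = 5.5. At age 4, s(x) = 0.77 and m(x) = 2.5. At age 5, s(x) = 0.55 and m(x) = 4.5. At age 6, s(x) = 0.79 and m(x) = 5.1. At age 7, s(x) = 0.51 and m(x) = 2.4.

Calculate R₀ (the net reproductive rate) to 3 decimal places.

Survivorship from birth: l_x = s_2·s_3·…·s_x.
  l_2 = 0.52000
  l_3 = 0.40040
  l_4 = 0.30831
  l_5 = 0.16957
  l_6 = 0.13396
  l_7 = 0.06832
R₀ = Σ l_x m(x):
  age 2: 0.52000 × 5.2 = 2.7040
  age 3: 0.40040 × 5.5 = 2.2022
  age 4: 0.30831 × 2.5 = 0.7708
  age 5: 0.16957 × 4.5 = 0.7631
  age 6: 0.13396 × 5.1 = 0.6832
  age 7: 0.06832 × 2.4 = 0.1640
R₀ = 2.7040 + 2.2022 + 0.7708 + 0.7631 + 0.6832 + 0.1640 = 7.2872

7.287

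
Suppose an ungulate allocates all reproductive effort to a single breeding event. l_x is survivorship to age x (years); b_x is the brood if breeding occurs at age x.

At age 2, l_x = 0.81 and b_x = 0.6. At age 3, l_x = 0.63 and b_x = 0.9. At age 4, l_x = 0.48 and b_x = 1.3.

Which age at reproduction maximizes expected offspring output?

Expected offspring if breeding at age x = l_x × b_x:
  age 2: 0.81 × 0.6 = 0.486
  age 3: 0.63 × 0.9 = 0.567
  age 4: 0.48 × 1.3 = 0.624
Maximum at age 4 (0.624).

4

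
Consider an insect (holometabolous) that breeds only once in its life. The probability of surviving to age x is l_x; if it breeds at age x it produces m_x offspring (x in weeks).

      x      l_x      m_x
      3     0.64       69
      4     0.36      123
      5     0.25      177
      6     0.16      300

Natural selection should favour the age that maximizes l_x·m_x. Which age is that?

6

Expected offspring if breeding at age x = l_x × m_x:
  age 3: 0.64 × 69 = 44.160
  age 4: 0.36 × 123 = 44.280
  age 5: 0.25 × 177 = 44.250
  age 6: 0.16 × 300 = 48.000
Maximum at age 6 (48.000).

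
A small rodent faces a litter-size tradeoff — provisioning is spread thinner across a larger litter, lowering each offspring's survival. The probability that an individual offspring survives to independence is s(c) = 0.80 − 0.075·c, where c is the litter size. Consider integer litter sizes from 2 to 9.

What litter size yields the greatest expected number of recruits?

Expected recruits = c × s(c):
  c=2: 2 × 0.650 = 1.300
  c=3: 3 × 0.575 = 1.725
  c=4: 4 × 0.500 = 2.000
  c=5: 5 × 0.425 = 2.125
  c=6: 6 × 0.350 = 2.100
  c=7: 7 × 0.275 = 1.925
  c=8: 8 × 0.200 = 1.600
  c=9: 9 × 0.125 = 1.125
Maximum at c = 5 (2.125 recruits).

5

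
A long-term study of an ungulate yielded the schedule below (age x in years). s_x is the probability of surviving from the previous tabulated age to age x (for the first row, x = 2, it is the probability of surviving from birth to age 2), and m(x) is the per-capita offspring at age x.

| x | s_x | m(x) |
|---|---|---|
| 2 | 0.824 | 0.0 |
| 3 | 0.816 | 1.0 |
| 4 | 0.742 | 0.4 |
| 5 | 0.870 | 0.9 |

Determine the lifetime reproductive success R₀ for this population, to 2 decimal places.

1.26

Survivorship from birth: l_x = s_2·s_3·…·s_x.
  l_2 = 0.82400
  l_3 = 0.67238
  l_4 = 0.49891
  l_5 = 0.43405
R₀ = Σ l_x m(x):
  age 2: 0.82400 × 0.0 = 0.0000
  age 3: 0.67238 × 1.0 = 0.6724
  age 4: 0.49891 × 0.4 = 0.1996
  age 5: 0.43405 × 0.9 = 0.3906
R₀ = 0.0000 + 0.6724 + 0.1996 + 0.3906 = 1.2626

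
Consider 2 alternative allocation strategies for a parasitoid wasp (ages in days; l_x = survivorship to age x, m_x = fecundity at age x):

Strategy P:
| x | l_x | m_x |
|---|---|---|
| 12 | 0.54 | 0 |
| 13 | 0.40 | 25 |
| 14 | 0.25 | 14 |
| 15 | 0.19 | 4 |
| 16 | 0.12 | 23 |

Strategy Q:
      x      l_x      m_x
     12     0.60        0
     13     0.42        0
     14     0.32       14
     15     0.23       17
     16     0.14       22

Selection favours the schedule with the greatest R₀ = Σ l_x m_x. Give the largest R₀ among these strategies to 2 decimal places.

Strategy P: R₀ = 0.54×0 + 0.40×25 + 0.25×14 + 0.19×4 + 0.12×23 = 17.0200
Strategy Q: R₀ = 0.60×0 + 0.42×0 + 0.32×14 + 0.23×17 + 0.14×22 = 11.4700
Highest R₀: strategy P with 17.0200.

17.02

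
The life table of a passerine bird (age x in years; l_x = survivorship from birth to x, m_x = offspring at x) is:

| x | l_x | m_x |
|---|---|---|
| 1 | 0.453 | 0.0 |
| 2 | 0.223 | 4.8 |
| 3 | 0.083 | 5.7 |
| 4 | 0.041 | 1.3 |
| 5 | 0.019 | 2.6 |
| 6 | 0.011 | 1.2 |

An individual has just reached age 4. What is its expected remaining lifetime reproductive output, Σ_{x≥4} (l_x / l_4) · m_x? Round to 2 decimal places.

l_4 = 0.041. Conditional survival from age 4 to x is l_x / l_4.
  x=4: (0.041/0.041) × 1.3 = 1.3000
  x=5: (0.019/0.041) × 2.6 = 1.2049
  x=6: (0.011/0.041) × 1.2 = 0.3220
Sum = 1.3000 + 1.2049 + 0.3220 = 2.8268

2.83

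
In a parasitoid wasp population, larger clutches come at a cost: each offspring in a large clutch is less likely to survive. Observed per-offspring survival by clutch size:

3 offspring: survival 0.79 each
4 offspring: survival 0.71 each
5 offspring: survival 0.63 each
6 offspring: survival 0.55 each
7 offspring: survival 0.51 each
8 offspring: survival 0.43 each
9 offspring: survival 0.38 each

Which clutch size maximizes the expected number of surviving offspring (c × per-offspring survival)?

7

Expected surviving offspring = c × s(c):
  c=3: 3 × 0.79 = 2.370
  c=4: 4 × 0.71 = 2.840
  c=5: 5 × 0.63 = 3.150
  c=6: 6 × 0.55 = 3.300
  c=7: 7 × 0.51 = 3.570
  c=8: 8 × 0.43 = 3.440
  c=9: 9 × 0.38 = 3.420
Maximum at c = 7 (3.570 surviving offspring).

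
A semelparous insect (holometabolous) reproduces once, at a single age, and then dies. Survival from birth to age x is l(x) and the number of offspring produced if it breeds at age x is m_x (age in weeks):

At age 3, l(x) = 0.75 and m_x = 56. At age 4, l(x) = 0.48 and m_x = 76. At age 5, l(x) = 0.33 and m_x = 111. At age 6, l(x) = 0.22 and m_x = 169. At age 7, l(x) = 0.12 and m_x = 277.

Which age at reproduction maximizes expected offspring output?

3

Expected offspring if breeding at age x = l(x) × m_x:
  age 3: 0.75 × 56 = 42.000
  age 4: 0.48 × 76 = 36.480
  age 5: 0.33 × 111 = 36.630
  age 6: 0.22 × 169 = 37.180
  age 7: 0.12 × 277 = 33.240
Maximum at age 3 (42.000).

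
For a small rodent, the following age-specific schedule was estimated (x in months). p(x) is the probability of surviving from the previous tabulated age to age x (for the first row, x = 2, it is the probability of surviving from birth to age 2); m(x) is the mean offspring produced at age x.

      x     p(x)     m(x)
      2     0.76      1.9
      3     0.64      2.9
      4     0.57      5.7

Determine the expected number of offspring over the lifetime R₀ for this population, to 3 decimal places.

Survivorship from birth: l_x = p_2·p_3·…·p_x.
  l_2 = 0.76000
  l_3 = 0.48640
  l_4 = 0.27725
R₀ = Σ l_x m(x):
  age 2: 0.76000 × 1.9 = 1.4440
  age 3: 0.48640 × 2.9 = 1.4106
  age 4: 0.27725 × 5.7 = 1.5803
R₀ = 1.4440 + 1.4106 + 1.5803 = 4.4349

4.435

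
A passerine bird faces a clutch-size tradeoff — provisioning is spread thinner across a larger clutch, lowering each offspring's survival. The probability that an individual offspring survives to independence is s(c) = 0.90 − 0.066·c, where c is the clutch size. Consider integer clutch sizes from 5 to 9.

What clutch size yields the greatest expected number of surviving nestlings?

7

Expected surviving nestlings = c × s(c):
  c=5: 5 × 0.570 = 2.850
  c=6: 6 × 0.504 = 3.024
  c=7: 7 × 0.438 = 3.066
  c=8: 8 × 0.372 = 2.976
  c=9: 9 × 0.306 = 2.754
Maximum at c = 7 (3.066 surviving nestlings).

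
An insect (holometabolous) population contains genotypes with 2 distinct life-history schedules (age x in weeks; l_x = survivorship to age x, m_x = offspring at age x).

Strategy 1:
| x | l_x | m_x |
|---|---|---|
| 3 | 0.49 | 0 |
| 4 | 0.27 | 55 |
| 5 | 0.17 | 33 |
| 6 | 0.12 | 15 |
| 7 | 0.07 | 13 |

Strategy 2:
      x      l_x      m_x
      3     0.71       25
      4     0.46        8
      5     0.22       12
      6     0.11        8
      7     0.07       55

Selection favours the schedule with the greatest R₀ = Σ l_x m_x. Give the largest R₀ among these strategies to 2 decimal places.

Strategy 1: R₀ = 0.49×0 + 0.27×55 + 0.17×33 + 0.12×15 + 0.07×13 = 23.1700
Strategy 2: R₀ = 0.71×25 + 0.46×8 + 0.22×12 + 0.11×8 + 0.07×55 = 28.8000
Highest R₀: strategy 2 with 28.8000.

28.80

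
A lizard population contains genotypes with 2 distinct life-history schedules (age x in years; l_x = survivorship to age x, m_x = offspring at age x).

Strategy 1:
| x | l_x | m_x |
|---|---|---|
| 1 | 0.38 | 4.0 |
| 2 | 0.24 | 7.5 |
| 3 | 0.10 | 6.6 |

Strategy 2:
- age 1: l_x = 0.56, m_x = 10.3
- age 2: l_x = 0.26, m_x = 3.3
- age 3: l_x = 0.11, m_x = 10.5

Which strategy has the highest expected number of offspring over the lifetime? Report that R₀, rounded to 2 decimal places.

Strategy 1: R₀ = 0.38×4.0 + 0.24×7.5 + 0.10×6.6 = 3.9800
Strategy 2: R₀ = 0.56×10.3 + 0.26×3.3 + 0.11×10.5 = 7.7810
Highest R₀: strategy 2 with 7.7810.

7.78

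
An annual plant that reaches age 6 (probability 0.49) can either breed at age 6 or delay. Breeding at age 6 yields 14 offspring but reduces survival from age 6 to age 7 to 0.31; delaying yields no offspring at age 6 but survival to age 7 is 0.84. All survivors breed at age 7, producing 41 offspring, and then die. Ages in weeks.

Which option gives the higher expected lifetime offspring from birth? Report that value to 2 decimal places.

16.88

breed at age 6: R₀ = 0.49 × (14 + 0.31 × 41) = 0.49 × 26.7100 = 13.0879
delay to age 7: R₀ = 0.49 × (0.84 × 41) = 0.49 × 34.4400 = 16.8756
Higher: delay to age 7 (16.8756).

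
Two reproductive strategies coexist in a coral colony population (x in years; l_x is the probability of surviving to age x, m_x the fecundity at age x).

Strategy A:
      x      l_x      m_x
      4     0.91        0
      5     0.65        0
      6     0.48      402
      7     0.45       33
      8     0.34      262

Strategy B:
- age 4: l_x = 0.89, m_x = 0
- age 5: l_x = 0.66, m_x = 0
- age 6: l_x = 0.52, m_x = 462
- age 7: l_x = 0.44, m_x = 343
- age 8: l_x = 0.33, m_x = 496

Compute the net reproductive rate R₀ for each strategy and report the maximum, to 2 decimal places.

Strategy A: R₀ = 0.91×0 + 0.65×0 + 0.48×402 + 0.45×33 + 0.34×262 = 296.8900
Strategy B: R₀ = 0.89×0 + 0.66×0 + 0.52×462 + 0.44×343 + 0.33×496 = 554.8400
Highest R₀: strategy B with 554.8400.

554.84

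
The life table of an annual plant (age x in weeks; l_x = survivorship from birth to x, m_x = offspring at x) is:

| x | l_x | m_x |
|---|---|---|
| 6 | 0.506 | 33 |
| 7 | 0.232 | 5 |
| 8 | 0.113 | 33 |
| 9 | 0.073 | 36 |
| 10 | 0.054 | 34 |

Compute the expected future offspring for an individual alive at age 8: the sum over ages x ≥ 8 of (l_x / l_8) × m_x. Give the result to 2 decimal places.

72.50

l_8 = 0.113. Conditional survival from age 8 to x is l_x / l_8.
  x=8: (0.113/0.113) × 33 = 33.0000
  x=9: (0.073/0.113) × 36 = 23.2566
  x=10: (0.054/0.113) × 34 = 16.2478
Sum = 33.0000 + 23.2566 + 16.2478 = 72.5044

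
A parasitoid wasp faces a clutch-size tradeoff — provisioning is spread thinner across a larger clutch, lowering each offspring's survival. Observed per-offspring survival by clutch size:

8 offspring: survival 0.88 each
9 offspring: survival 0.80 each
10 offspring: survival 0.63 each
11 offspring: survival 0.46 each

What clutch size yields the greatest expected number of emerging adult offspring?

Expected emerging adult offspring = c × s(c):
  c=8: 8 × 0.88 = 7.040
  c=9: 9 × 0.80 = 7.200
  c=10: 10 × 0.63 = 6.300
  c=11: 11 × 0.46 = 5.060
Maximum at c = 9 (7.200 emerging adult offspring).

9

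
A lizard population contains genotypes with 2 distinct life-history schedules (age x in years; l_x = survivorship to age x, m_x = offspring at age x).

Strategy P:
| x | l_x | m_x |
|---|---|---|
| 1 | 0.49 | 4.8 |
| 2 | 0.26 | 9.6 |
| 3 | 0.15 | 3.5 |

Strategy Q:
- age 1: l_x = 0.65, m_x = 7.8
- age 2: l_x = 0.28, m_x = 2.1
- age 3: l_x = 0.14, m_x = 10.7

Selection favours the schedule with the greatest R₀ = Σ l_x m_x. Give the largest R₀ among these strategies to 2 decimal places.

7.16

Strategy P: R₀ = 0.49×4.8 + 0.26×9.6 + 0.15×3.5 = 5.3730
Strategy Q: R₀ = 0.65×7.8 + 0.28×2.1 + 0.14×10.7 = 7.1560
Highest R₀: strategy Q with 7.1560.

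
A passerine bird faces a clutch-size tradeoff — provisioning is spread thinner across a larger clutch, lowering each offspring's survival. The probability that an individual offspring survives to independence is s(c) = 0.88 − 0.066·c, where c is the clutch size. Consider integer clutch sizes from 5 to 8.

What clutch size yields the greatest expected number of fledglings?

7

Expected fledglings = c × s(c):
  c=5: 5 × 0.550 = 2.750
  c=6: 6 × 0.484 = 2.904
  c=7: 7 × 0.418 = 2.926
  c=8: 8 × 0.352 = 2.816
Maximum at c = 7 (2.926 fledglings).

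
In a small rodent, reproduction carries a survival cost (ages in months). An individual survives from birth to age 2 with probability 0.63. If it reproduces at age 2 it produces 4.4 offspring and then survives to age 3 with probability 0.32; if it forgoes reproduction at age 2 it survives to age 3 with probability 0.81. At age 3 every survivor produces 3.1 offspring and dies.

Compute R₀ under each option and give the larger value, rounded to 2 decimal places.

breed at age 2: R₀ = 0.63 × (4.4 + 0.32 × 3.1) = 0.63 × 5.3920 = 3.3970
delay to age 3: R₀ = 0.63 × (0.81 × 3.1) = 0.63 × 2.5110 = 1.5819
Higher: breed at age 2 (3.3970).

3.40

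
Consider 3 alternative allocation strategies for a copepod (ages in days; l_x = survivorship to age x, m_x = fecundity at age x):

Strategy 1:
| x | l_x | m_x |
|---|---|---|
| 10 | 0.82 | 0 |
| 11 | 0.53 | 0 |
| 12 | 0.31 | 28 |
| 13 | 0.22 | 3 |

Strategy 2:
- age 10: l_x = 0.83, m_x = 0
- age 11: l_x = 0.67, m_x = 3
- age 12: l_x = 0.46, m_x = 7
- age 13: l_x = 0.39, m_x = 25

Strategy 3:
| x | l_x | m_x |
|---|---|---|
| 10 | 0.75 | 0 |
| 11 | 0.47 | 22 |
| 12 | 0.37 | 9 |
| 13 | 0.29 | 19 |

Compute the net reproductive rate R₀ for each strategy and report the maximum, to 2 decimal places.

Strategy 1: R₀ = 0.82×0 + 0.53×0 + 0.31×28 + 0.22×3 = 9.3400
Strategy 2: R₀ = 0.83×0 + 0.67×3 + 0.46×7 + 0.39×25 = 14.9800
Strategy 3: R₀ = 0.75×0 + 0.47×22 + 0.37×9 + 0.29×19 = 19.1800
Highest R₀: strategy 3 with 19.1800.

19.18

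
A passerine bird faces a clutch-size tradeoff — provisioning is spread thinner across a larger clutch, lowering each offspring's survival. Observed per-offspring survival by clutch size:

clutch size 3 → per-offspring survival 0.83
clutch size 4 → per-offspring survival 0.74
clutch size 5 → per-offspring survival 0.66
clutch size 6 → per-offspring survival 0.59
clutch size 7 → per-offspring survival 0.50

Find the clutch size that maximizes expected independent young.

Expected independent young = c × s(c):
  c=3: 3 × 0.83 = 2.490
  c=4: 4 × 0.74 = 2.960
  c=5: 5 × 0.66 = 3.300
  c=6: 6 × 0.59 = 3.540
  c=7: 7 × 0.50 = 3.500
Maximum at c = 6 (3.540 independent young).

6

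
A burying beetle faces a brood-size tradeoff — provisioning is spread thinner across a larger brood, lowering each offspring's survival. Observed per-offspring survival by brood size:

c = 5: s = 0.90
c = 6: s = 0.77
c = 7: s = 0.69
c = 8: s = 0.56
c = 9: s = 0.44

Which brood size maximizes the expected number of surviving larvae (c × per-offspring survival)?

Expected surviving larvae = c × s(c):
  c=5: 5 × 0.90 = 4.500
  c=6: 6 × 0.77 = 4.620
  c=7: 7 × 0.69 = 4.830
  c=8: 8 × 0.56 = 4.480
  c=9: 9 × 0.44 = 3.960
Maximum at c = 7 (4.830 surviving larvae).

7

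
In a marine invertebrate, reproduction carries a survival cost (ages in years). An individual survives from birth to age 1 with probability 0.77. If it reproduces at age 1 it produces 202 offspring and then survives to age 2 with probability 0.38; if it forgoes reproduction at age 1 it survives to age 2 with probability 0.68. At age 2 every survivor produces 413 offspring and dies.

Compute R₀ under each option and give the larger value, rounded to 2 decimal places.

276.38

breed at age 1: R₀ = 0.77 × (202 + 0.38 × 413) = 0.77 × 358.9400 = 276.3838
delay to age 2: R₀ = 0.77 × (0.68 × 413) = 0.77 × 280.8400 = 216.2468
Higher: breed at age 1 (276.3838).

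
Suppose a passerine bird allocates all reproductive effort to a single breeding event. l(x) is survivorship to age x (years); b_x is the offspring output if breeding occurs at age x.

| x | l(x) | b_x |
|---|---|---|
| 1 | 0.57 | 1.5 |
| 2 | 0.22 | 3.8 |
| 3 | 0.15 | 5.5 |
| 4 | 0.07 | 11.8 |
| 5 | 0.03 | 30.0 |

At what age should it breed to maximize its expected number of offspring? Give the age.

5

Expected offspring if breeding at age x = l(x) × b_x:
  age 1: 0.57 × 1.5 = 0.855
  age 2: 0.22 × 3.8 = 0.836
  age 3: 0.15 × 5.5 = 0.825
  age 4: 0.07 × 11.8 = 0.826
  age 5: 0.03 × 30.0 = 0.900
Maximum at age 5 (0.900).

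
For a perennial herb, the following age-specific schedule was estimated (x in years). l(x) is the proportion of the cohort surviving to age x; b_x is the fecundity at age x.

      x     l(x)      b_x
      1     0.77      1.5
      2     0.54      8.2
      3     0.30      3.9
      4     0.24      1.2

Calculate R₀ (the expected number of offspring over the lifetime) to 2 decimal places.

R₀ = Σ l(x) b_x:
  age 1: 0.77 × 1.5 = 1.1550
  age 2: 0.54 × 8.2 = 4.4280
  age 3: 0.30 × 3.9 = 1.1700
  age 4: 0.24 × 1.2 = 0.2880
R₀ = 1.1550 + 4.4280 + 1.1700 + 0.2880 = 7.0410

7.04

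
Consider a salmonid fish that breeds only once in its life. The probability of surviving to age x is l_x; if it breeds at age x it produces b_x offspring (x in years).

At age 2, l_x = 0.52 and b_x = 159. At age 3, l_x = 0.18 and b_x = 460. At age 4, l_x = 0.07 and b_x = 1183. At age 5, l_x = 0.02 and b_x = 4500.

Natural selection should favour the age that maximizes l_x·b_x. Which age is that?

Expected offspring if breeding at age x = l_x × b_x:
  age 2: 0.52 × 159 = 82.680
  age 3: 0.18 × 460 = 82.800
  age 4: 0.07 × 1183 = 82.810
  age 5: 0.02 × 4500 = 90.000
Maximum at age 5 (90.000).

5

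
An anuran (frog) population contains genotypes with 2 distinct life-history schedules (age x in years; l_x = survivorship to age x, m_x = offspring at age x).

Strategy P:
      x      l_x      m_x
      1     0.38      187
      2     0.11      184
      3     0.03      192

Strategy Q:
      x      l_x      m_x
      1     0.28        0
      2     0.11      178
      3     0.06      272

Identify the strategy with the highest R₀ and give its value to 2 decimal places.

Strategy P: R₀ = 0.38×187 + 0.11×184 + 0.03×192 = 97.0600
Strategy Q: R₀ = 0.28×0 + 0.11×178 + 0.06×272 = 35.9000
Highest R₀: strategy P with 97.0600.

97.06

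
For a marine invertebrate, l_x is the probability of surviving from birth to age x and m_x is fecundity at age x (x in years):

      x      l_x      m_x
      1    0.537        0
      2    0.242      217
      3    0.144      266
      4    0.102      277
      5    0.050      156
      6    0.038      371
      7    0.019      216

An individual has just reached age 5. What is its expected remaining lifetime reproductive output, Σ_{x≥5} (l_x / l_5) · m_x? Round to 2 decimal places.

520.04

l_5 = 0.050. Conditional survival from age 5 to x is l_x / l_5.
  x=5: (0.050/0.050) × 156 = 156.0000
  x=6: (0.038/0.050) × 371 = 281.9600
  x=7: (0.019/0.050) × 216 = 82.0800
Sum = 156.0000 + 281.9600 + 82.0800 = 520.0400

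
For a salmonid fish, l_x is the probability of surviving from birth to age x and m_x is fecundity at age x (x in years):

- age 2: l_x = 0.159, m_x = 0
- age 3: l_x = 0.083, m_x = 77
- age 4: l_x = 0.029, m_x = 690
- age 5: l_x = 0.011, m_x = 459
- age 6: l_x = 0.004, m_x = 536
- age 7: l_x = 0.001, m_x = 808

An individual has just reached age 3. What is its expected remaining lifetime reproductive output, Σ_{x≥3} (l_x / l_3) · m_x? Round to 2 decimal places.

l_3 = 0.083. Conditional survival from age 3 to x is l_x / l_3.
  x=3: (0.083/0.083) × 77 = 77.0000
  x=4: (0.029/0.083) × 690 = 241.0843
  x=5: (0.011/0.083) × 459 = 60.8313
  x=6: (0.004/0.083) × 536 = 25.8313
  x=7: (0.001/0.083) × 808 = 9.7349
Sum = 77.0000 + 241.0843 + 60.8313 + 25.8313 + 9.7349 = 414.4819

414.48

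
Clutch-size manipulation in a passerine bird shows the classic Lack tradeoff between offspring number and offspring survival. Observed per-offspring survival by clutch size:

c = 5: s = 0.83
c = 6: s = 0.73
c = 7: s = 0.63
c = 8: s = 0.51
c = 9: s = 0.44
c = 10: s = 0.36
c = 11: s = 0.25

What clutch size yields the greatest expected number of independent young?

Expected independent young = c × s(c):
  c=5: 5 × 0.83 = 4.150
  c=6: 6 × 0.73 = 4.380
  c=7: 7 × 0.63 = 4.410
  c=8: 8 × 0.51 = 4.080
  c=9: 9 × 0.44 = 3.960
  c=10: 10 × 0.36 = 3.600
  c=11: 11 × 0.25 = 2.750
Maximum at c = 7 (4.410 independent young).

7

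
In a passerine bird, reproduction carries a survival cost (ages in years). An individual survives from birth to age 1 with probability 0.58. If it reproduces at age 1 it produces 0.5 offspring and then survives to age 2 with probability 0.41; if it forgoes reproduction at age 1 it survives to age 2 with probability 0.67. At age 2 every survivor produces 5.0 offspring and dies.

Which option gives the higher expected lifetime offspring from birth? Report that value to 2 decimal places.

breed at age 1: R₀ = 0.58 × (0.5 + 0.41 × 5.0) = 0.58 × 2.5500 = 1.4790
delay to age 2: R₀ = 0.58 × (0.67 × 5.0) = 0.58 × 3.3500 = 1.9430
Higher: delay to age 2 (1.9430).

1.94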